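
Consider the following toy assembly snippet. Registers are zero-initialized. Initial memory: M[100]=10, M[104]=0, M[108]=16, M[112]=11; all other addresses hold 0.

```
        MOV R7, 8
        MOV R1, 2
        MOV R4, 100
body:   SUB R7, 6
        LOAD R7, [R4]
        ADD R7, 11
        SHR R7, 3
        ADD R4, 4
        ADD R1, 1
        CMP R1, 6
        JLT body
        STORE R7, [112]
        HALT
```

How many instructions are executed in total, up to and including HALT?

37

MOV R7, 8 → R7=8
MOV R1, 2 → R1=2
MOV R4, 100 → R4=100
SUB R7, 6 → R7=8-6=2
LOAD R7, [R4] → R7=M[100]=10
ADD R7, 11 → R7=10+11=21
SHR R7, 3 → R7=21>>3=2
ADD R4, 4 → R4=100+4=104
ADD R1, 1 → R1=2+1=3
CMP R1, 6  (cmp 3,6)
JLT body: taken
SUB R7, 6 → R7=2-6=-4
LOAD R7, [R4] → R7=M[104]=0
ADD R7, 11 → R7=0+11=11
SHR R7, 3 → R7=11>>3=1
ADD R4, 4 → R4=104+4=108
ADD R1, 1 → R1=3+1=4
CMP R1, 6  (cmp 4,6)
JLT body: taken
SUB R7, 6 → R7=1-6=-5
LOAD R7, [R4] → R7=M[108]=16
ADD R7, 11 → R7=16+11=27
SHR R7, 3 → R7=27>>3=3
ADD R4, 4 → R4=108+4=112
ADD R1, 1 → R1=4+1=5
CMP R1, 6  (cmp 5,6)
JLT body: taken
SUB R7, 6 → R7=3-6=-3
LOAD R7, [R4] → R7=M[112]=11
ADD R7, 11 → R7=11+11=22
SHR R7, 3 → R7=22>>3=2
ADD R4, 4 → R4=112+4=116
ADD R1, 1 → R1=5+1=6
CMP R1, 6  (cmp 6,6)
JLT body: not taken
STORE R7, [112] → M[112]=2
halt.
Total executed instructions: 37.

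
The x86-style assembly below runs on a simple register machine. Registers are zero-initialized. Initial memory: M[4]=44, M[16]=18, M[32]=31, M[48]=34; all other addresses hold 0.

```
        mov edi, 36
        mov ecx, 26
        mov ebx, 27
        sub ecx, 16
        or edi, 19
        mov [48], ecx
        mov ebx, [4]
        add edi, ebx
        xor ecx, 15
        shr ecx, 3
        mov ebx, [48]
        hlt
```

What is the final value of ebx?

10

mov edi, 36 → edi=36
mov ecx, 26 → ecx=26
mov ebx, 27 → ebx=27
sub ecx, 16 → ecx=26-16=10
or edi, 19 → edi=36|19=55
mov [48], ecx → M[48]=10
mov ebx, [4] → ebx=M[4]=44
add edi, ebx → edi=55+44=99
xor ecx, 15 → ecx=10^15=5
shr ecx, 3 → ecx=5>>3=0
mov ebx, [48] → ebx=M[48]=10
halt.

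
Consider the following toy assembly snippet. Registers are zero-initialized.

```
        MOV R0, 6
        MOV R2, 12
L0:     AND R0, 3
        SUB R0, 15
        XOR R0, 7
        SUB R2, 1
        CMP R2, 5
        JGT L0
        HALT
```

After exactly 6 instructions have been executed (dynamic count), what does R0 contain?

-12

R0=6
R2=12
R0=6&3=2
R0=2-15=-13
R0=(-13)^7=-12
R2=12-1=11
After step 6: R0 = -12.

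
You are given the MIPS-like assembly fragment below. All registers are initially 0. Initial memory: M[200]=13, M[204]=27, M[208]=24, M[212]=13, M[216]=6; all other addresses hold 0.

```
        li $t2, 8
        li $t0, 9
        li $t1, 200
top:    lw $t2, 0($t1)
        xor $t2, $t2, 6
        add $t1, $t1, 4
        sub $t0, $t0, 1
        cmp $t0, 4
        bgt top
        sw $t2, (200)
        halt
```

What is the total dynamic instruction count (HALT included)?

35

after li $t2, 8: $t2=8
after li $t0, 9: $t0=9
after li $t1, 200: $t1=200
after lw $t2, 0($t1): $t2=M[200]=13
after xor $t2, $t2, 6: $t2=13^6=11
after add $t1, $t1, 4: $t1=200+4=204
after sub $t0, $t0, 1: $t0=9-1=8
cmp $t0, 4  (cmp 8,4)
bgt top: taken
after lw $t2, 0($t1): $t2=M[204]=27
after xor $t2, $t2, 6: $t2=27^6=29
after add $t1, $t1, 4: $t1=204+4=208
after sub $t0, $t0, 1: $t0=8-1=7
cmp $t0, 4  (cmp 7,4)
bgt top: taken
after lw $t2, 0($t1): $t2=M[208]=24
after xor $t2, $t2, 6: $t2=24^6=30
after add $t1, $t1, 4: $t1=208+4=212
after sub $t0, $t0, 1: $t0=7-1=6
cmp $t0, 4  (cmp 6,4)
bgt top: taken
after lw $t2, 0($t1): $t2=M[212]=13
after xor $t2, $t2, 6: $t2=13^6=11
after add $t1, $t1, 4: $t1=212+4=216
after sub $t0, $t0, 1: $t0=6-1=5
cmp $t0, 4  (cmp 5,4)
bgt top: taken
after lw $t2, 0($t1): $t2=M[216]=6
after xor $t2, $t2, 6: $t2=6^6=0
after add $t1, $t1, 4: $t1=216+4=220
after sub $t0, $t0, 1: $t0=5-1=4
cmp $t0, 4  (cmp 4,4)
bgt top: not taken
sw $t2, (200) → M[200]=0
halt.
Total executed instructions: 35.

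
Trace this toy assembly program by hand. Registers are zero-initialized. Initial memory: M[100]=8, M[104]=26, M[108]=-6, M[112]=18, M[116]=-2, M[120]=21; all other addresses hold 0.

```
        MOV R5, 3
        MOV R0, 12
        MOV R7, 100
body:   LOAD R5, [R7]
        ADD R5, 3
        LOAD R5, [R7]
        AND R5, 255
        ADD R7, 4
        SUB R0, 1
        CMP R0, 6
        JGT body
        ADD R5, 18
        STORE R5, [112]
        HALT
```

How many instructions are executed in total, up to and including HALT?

54

after MOV R5, 3: R5=3
after MOV R0, 12: R0=12
after MOV R7, 100: R7=100
after LOAD R5, [R7]: R5=M[100]=8
after ADD R5, 3: R5=8+3=11
after LOAD R5, [R7]: R5=M[100]=8
after AND R5, 255: R5=8&255=8
after ADD R7, 4: R7=100+4=104
after SUB R0, 1: R0=12-1=11
CMP R0, 6  (cmp 11,6)
JGT body: taken
after LOAD R5, [R7]: R5=M[104]=26
after ADD R5, 3: R5=26+3=29
after LOAD R5, [R7]: R5=M[104]=26
after AND R5, 255: R5=26&255=26
after ADD R7, 4: R7=104+4=108
after SUB R0, 1: R0=11-1=10
CMP R0, 6  (cmp 10,6)
JGT body: taken
after LOAD R5, [R7]: R5=M[108]=-6
after ADD R5, 3: R5=(-6)+3=-3
after LOAD R5, [R7]: R5=M[108]=-6
after AND R5, 255: R5=(-6)&255=250
after ADD R7, 4: R7=108+4=112
after SUB R0, 1: R0=10-1=9
CMP R0, 6  (cmp 9,6)
JGT body: taken
after LOAD R5, [R7]: R5=M[112]=18
after ADD R5, 3: R5=18+3=21
after LOAD R5, [R7]: R5=M[112]=18
after AND R5, 255: R5=18&255=18
after ADD R7, 4: R7=112+4=116
after SUB R0, 1: R0=9-1=8
CMP R0, 6  (cmp 8,6)
JGT body: taken
after LOAD R5, [R7]: R5=M[116]=-2
after ADD R5, 3: R5=(-2)+3=1
after LOAD R5, [R7]: R5=M[116]=-2
after AND R5, 255: R5=(-2)&255=254
after ADD R7, 4: R7=116+4=120
after SUB R0, 1: R0=8-1=7
CMP R0, 6  (cmp 7,6)
JGT body: taken
after LOAD R5, [R7]: R5=M[120]=21
after ADD R5, 3: R5=21+3=24
after LOAD R5, [R7]: R5=M[120]=21
after AND R5, 255: R5=21&255=21
after ADD R7, 4: R7=120+4=124
after SUB R0, 1: R0=7-1=6
CMP R0, 6  (cmp 6,6)
JGT body: not taken
after ADD R5, 18: R5=21+18=39
STORE R5, [112] → M[112]=39
halt.
Total executed instructions: 54.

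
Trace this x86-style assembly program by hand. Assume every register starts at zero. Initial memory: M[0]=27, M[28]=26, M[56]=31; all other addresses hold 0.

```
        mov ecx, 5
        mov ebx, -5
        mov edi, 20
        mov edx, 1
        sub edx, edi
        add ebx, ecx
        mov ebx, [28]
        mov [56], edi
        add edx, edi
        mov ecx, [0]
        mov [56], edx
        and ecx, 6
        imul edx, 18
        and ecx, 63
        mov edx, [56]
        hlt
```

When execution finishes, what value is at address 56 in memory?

after mov ecx, 5: ecx=5
after mov ebx, -5: ebx=-5
after mov edi, 20: edi=20
after mov edx, 1: edx=1
after sub edx, edi: edx=1-20=-19
after add ebx, ecx: ebx=(-5)+5=0
after mov ebx, [28]: ebx=M[28]=26
mov [56], edi → M[56]=20
after add edx, edi: edx=(-19)+20=1
after mov ecx, [0]: ecx=M[0]=27
mov [56], edx → M[56]=1
after and ecx, 6: ecx=27&6=2
after imul edx, 18: edx=1*18=18
after and ecx, 63: ecx=2&63=2
after mov edx, [56]: edx=M[56]=1
halt.

1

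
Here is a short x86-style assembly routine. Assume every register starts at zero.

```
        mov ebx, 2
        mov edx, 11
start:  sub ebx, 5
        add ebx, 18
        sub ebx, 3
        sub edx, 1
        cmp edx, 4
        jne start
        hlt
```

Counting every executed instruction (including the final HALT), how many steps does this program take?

ebx=2
edx=11
ebx=2-5=-3
ebx=(-3)+18=15
ebx=15-3=12
edx=11-1=10
cmp edx, 4  (cmp 10,4)
jne start: taken
ebx=12-5=7
ebx=7+18=25
ebx=25-3=22
edx=10-1=9
cmp edx, 4  (cmp 9,4)
jne start: taken
ebx=22-5=17
ebx=17+18=35
ebx=35-3=32
edx=9-1=8
cmp edx, 4  (cmp 8,4)
jne start: taken
ebx=32-5=27
ebx=27+18=45
ebx=45-3=42
edx=8-1=7
cmp edx, 4  (cmp 7,4)
jne start: taken
ebx=42-5=37
ebx=37+18=55
ebx=55-3=52
edx=7-1=6
cmp edx, 4  (cmp 6,4)
jne start: taken
ebx=52-5=47
ebx=47+18=65
ebx=65-3=62
edx=6-1=5
cmp edx, 4  (cmp 5,4)
jne start: taken
ebx=62-5=57
ebx=57+18=75
ebx=75-3=72
edx=5-1=4
cmp edx, 4  (cmp 4,4)
jne start: not taken
halt.
Total executed instructions: 45.

45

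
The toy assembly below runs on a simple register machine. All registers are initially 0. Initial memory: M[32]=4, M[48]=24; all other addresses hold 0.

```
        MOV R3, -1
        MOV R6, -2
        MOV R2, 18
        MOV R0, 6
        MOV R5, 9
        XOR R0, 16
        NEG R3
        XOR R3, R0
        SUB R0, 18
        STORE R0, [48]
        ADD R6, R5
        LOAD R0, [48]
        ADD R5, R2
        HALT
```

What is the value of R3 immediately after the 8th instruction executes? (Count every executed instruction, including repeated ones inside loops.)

after MOV R3, -1: R3=-1
after MOV R6, -2: R6=-2
after MOV R2, 18: R2=18
after MOV R0, 6: R0=6
after MOV R5, 9: R5=9
after XOR R0, 16: R0=6^16=22
after NEG R3: R3=-(-1)=1
after XOR R3, R0: R3=1^22=23
After step 8: R3 = 23.

23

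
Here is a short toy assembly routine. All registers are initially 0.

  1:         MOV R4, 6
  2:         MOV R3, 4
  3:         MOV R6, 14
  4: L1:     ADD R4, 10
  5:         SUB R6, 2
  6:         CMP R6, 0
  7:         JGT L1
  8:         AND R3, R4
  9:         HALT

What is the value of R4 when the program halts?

MOV R4, 6 → R4=6
MOV R3, 4 → R3=4
MOV R6, 14 → R6=14
ADD R4, 10 → R4=6+10=16
SUB R6, 2 → R6=14-2=12
CMP R6, 0  (cmp 12,0)
JGT L1: taken
ADD R4, 10 → R4=16+10=26
SUB R6, 2 → R6=12-2=10
CMP R6, 0  (cmp 10,0)
JGT L1: taken
ADD R4, 10 → R4=26+10=36
SUB R6, 2 → R6=10-2=8
CMP R6, 0  (cmp 8,0)
JGT L1: taken
ADD R4, 10 → R4=36+10=46
SUB R6, 2 → R6=8-2=6
CMP R6, 0  (cmp 6,0)
JGT L1: taken
ADD R4, 10 → R4=46+10=56
SUB R6, 2 → R6=6-2=4
CMP R6, 0  (cmp 4,0)
JGT L1: taken
ADD R4, 10 → R4=56+10=66
SUB R6, 2 → R6=4-2=2
CMP R6, 0  (cmp 2,0)
JGT L1: taken
ADD R4, 10 → R4=66+10=76
SUB R6, 2 → R6=2-2=0
CMP R6, 0  (cmp 0,0)
JGT L1: not taken
AND R3, R4 → R3=4&76=4
halt.

76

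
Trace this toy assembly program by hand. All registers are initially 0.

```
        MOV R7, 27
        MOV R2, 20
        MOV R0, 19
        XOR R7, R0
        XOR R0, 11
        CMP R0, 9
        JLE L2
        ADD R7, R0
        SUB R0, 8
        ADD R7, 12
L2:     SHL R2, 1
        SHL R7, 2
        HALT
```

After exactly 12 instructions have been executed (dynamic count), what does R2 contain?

MOV R7, 27 → R7=27
MOV R2, 20 → R2=20
MOV R0, 19 → R0=19
XOR R7, R0 → R7=27^19=8
XOR R0, 11 → R0=19^11=24
CMP R0, 9  (cmp 24,9)
JLE L2: not taken
ADD R7, R0 → R7=8+24=32
SUB R0, 8 → R0=24-8=16
ADD R7, 12 → R7=32+12=44
SHL R2, 1 → R2=20<<1=40
SHL R7, 2 → R7=44<<2=176
After step 12: R2 = 40.

40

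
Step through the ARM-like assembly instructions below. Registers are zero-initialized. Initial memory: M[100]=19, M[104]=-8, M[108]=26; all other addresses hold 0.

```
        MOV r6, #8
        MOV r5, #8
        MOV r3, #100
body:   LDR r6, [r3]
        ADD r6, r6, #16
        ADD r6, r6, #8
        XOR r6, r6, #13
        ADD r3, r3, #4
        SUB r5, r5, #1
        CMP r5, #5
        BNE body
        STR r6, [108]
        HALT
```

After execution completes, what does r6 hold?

63

MOV r6, #8 → r6=8
MOV r5, #8 → r5=8
MOV r3, #100 → r3=100
LDR r6, [r3] → r6=M[100]=19
ADD r6, r6, #16 → r6=19+16=35
ADD r6, r6, #8 → r6=35+8=43
XOR r6, r6, #13 → r6=43^13=38
ADD r3, r3, #4 → r3=100+4=104
SUB r5, r5, #1 → r5=8-1=7
CMP r5, #5  (cmp 7,5)
BNE body: taken
LDR r6, [r3] → r6=M[104]=-8
ADD r6, r6, #16 → r6=(-8)+16=8
ADD r6, r6, #8 → r6=8+8=16
XOR r6, r6, #13 → r6=16^13=29
ADD r3, r3, #4 → r3=104+4=108
SUB r5, r5, #1 → r5=7-1=6
CMP r5, #5  (cmp 6,5)
BNE body: taken
LDR r6, [r3] → r6=M[108]=26
ADD r6, r6, #16 → r6=26+16=42
ADD r6, r6, #8 → r6=42+8=50
XOR r6, r6, #13 → r6=50^13=63
ADD r3, r3, #4 → r3=108+4=112
SUB r5, r5, #1 → r5=6-1=5
CMP r5, #5  (cmp 5,5)
BNE body: not taken
STR r6, [108] → M[108]=63
halt.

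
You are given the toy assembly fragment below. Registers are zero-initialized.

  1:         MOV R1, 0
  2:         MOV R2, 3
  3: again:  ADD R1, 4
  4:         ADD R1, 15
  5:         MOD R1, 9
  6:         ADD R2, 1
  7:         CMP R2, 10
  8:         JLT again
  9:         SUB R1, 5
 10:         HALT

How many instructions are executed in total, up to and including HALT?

after MOV R1, 0: R1=0
after MOV R2, 3: R2=3
after ADD R1, 4: R1=0+4=4
after ADD R1, 15: R1=4+15=19
after MOD R1, 9: R1=19%9=1
after ADD R2, 1: R2=3+1=4
CMP R2, 10  (cmp 4,10)
JLT again: taken
after ADD R1, 4: R1=1+4=5
after ADD R1, 15: R1=5+15=20
after MOD R1, 9: R1=20%9=2
after ADD R2, 1: R2=4+1=5
CMP R2, 10  (cmp 5,10)
JLT again: taken
after ADD R1, 4: R1=2+4=6
after ADD R1, 15: R1=6+15=21
after MOD R1, 9: R1=21%9=3
after ADD R2, 1: R2=5+1=6
CMP R2, 10  (cmp 6,10)
JLT again: taken
after ADD R1, 4: R1=3+4=7
after ADD R1, 15: R1=7+15=22
after MOD R1, 9: R1=22%9=4
after ADD R2, 1: R2=6+1=7
CMP R2, 10  (cmp 7,10)
JLT again: taken
after ADD R1, 4: R1=4+4=8
after ADD R1, 15: R1=8+15=23
after MOD R1, 9: R1=23%9=5
after ADD R2, 1: R2=7+1=8
CMP R2, 10  (cmp 8,10)
JLT again: taken
after ADD R1, 4: R1=5+4=9
after ADD R1, 15: R1=9+15=24
after MOD R1, 9: R1=24%9=6
after ADD R2, 1: R2=8+1=9
CMP R2, 10  (cmp 9,10)
JLT again: taken
after ADD R1, 4: R1=6+4=10
after ADD R1, 15: R1=10+15=25
after MOD R1, 9: R1=25%9=7
after ADD R2, 1: R2=9+1=10
CMP R2, 10  (cmp 10,10)
JLT again: not taken
after SUB R1, 5: R1=7-5=2
halt.
Total executed instructions: 46.

46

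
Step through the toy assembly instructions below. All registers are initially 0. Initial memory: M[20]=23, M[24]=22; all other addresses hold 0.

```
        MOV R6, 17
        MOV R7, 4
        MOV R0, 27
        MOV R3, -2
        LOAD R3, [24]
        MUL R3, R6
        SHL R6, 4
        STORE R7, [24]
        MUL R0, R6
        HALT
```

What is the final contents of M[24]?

4

R6=17
R7=4
R0=27
R3=-2
R3=M[24]=22
R3=22*17=374
R6=17<<4=272
STORE R7, [24] → M[24]=4
R0=27*272=7344
halt.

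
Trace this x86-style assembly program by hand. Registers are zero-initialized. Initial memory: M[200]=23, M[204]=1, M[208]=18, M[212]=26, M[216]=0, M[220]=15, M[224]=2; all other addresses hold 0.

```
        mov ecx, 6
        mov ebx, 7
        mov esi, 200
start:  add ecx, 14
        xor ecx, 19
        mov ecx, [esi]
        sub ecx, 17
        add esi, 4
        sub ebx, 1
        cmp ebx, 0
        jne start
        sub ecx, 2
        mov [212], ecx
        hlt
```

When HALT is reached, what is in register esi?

228

after mov ecx, 6: ecx=6
after mov ebx, 7: ebx=7
after mov esi, 200: esi=200
after add ecx, 14: ecx=6+14=20
after xor ecx, 19: ecx=20^19=7
after mov ecx, [esi]: ecx=M[200]=23
after sub ecx, 17: ecx=23-17=6
after add esi, 4: esi=200+4=204
after sub ebx, 1: ebx=7-1=6
cmp ebx, 0  (cmp 6,0)
jne start: taken
after add ecx, 14: ecx=6+14=20
after xor ecx, 19: ecx=20^19=7
after mov ecx, [esi]: ecx=M[204]=1
after sub ecx, 17: ecx=1-17=-16
after add esi, 4: esi=204+4=208
after sub ebx, 1: ebx=6-1=5
cmp ebx, 0  (cmp 5,0)
jne start: taken
after add ecx, 14: ecx=(-16)+14=-2
after xor ecx, 19: ecx=(-2)^19=-19
after mov ecx, [esi]: ecx=M[208]=18
after sub ecx, 17: ecx=18-17=1
after add esi, 4: esi=208+4=212
after sub ebx, 1: ebx=5-1=4
cmp ebx, 0  (cmp 4,0)
jne start: taken
after add ecx, 14: ecx=1+14=15
after xor ecx, 19: ecx=15^19=28
after mov ecx, [esi]: ecx=M[212]=26
after sub ecx, 17: ecx=26-17=9
after add esi, 4: esi=212+4=216
after sub ebx, 1: ebx=4-1=3
cmp ebx, 0  (cmp 3,0)
jne start: taken
after add ecx, 14: ecx=9+14=23
after xor ecx, 19: ecx=23^19=4
after mov ecx, [esi]: ecx=M[216]=0
after sub ecx, 17: ecx=0-17=-17
after add esi, 4: esi=216+4=220
after sub ebx, 1: ebx=3-1=2
cmp ebx, 0  (cmp 2,0)
jne start: taken
after add ecx, 14: ecx=(-17)+14=-3
after xor ecx, 19: ecx=(-3)^19=-18
after mov ecx, [esi]: ecx=M[220]=15
after sub ecx, 17: ecx=15-17=-2
after add esi, 4: esi=220+4=224
after sub ebx, 1: ebx=2-1=1
cmp ebx, 0  (cmp 1,0)
jne start: taken
after add ecx, 14: ecx=(-2)+14=12
after xor ecx, 19: ecx=12^19=31
after mov ecx, [esi]: ecx=M[224]=2
after sub ecx, 17: ecx=2-17=-15
after add esi, 4: esi=224+4=228
after sub ebx, 1: ebx=1-1=0
cmp ebx, 0  (cmp 0,0)
jne start: not taken
after sub ecx, 2: ecx=(-15)-2=-17
mov [212], ecx → M[212]=-17
halt.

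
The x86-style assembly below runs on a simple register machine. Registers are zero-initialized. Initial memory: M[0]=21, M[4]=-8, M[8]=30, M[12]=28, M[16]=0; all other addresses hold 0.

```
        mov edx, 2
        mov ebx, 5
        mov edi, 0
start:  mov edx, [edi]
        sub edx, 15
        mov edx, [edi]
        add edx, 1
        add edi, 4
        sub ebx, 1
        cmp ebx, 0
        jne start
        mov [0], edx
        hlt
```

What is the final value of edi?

mov edx, 2 → edx=2
mov ebx, 5 → ebx=5
mov edi, 0 → edi=0
mov edx, [edi] → edx=M[0]=21
sub edx, 15 → edx=21-15=6
mov edx, [edi] → edx=M[0]=21
add edx, 1 → edx=21+1=22
add edi, 4 → edi=0+4=4
sub ebx, 1 → ebx=5-1=4
cmp ebx, 0  (cmp 4,0)
jne start: taken
mov edx, [edi] → edx=M[4]=-8
sub edx, 15 → edx=(-8)-15=-23
mov edx, [edi] → edx=M[4]=-8
add edx, 1 → edx=(-8)+1=-7
add edi, 4 → edi=4+4=8
sub ebx, 1 → ebx=4-1=3
cmp ebx, 0  (cmp 3,0)
jne start: taken
mov edx, [edi] → edx=M[8]=30
sub edx, 15 → edx=30-15=15
mov edx, [edi] → edx=M[8]=30
add edx, 1 → edx=30+1=31
add edi, 4 → edi=8+4=12
sub ebx, 1 → ebx=3-1=2
cmp ebx, 0  (cmp 2,0)
jne start: taken
mov edx, [edi] → edx=M[12]=28
sub edx, 15 → edx=28-15=13
mov edx, [edi] → edx=M[12]=28
add edx, 1 → edx=28+1=29
add edi, 4 → edi=12+4=16
sub ebx, 1 → ebx=2-1=1
cmp ebx, 0  (cmp 1,0)
jne start: taken
mov edx, [edi] → edx=M[16]=0
sub edx, 15 → edx=0-15=-15
mov edx, [edi] → edx=M[16]=0
add edx, 1 → edx=0+1=1
add edi, 4 → edi=16+4=20
sub ebx, 1 → ebx=1-1=0
cmp ebx, 0  (cmp 0,0)
jne start: not taken
mov [0], edx → M[0]=1
halt.

20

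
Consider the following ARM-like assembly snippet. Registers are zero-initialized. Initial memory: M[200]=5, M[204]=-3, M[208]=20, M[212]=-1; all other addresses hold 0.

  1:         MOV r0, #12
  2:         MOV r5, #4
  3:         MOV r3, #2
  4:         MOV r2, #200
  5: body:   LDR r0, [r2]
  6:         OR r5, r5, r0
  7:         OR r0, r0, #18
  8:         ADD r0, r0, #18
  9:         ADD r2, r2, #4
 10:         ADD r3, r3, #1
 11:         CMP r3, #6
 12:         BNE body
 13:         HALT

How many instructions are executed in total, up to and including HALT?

after MOV r0, #12: r0=12
after MOV r5, #4: r5=4
after MOV r3, #2: r3=2
after MOV r2, #200: r2=200
after LDR r0, [r2]: r0=M[200]=5
after OR r5, r5, r0: r5=4|5=5
after OR r0, r0, #18: r0=5|18=23
after ADD r0, r0, #18: r0=23+18=41
after ADD r2, r2, #4: r2=200+4=204
after ADD r3, r3, #1: r3=2+1=3
CMP r3, #6  (cmp 3,6)
BNE body: taken
after LDR r0, [r2]: r0=M[204]=-3
after OR r5, r5, r0: r5=5|(-3)=-3
after OR r0, r0, #18: r0=(-3)|18=-1
after ADD r0, r0, #18: r0=(-1)+18=17
after ADD r2, r2, #4: r2=204+4=208
after ADD r3, r3, #1: r3=3+1=4
CMP r3, #6  (cmp 4,6)
BNE body: taken
after LDR r0, [r2]: r0=M[208]=20
after OR r5, r5, r0: r5=(-3)|20=-3
after OR r0, r0, #18: r0=20|18=22
after ADD r0, r0, #18: r0=22+18=40
after ADD r2, r2, #4: r2=208+4=212
after ADD r3, r3, #1: r3=4+1=5
CMP r3, #6  (cmp 5,6)
BNE body: taken
after LDR r0, [r2]: r0=M[212]=-1
after OR r5, r5, r0: r5=(-3)|(-1)=-1
after OR r0, r0, #18: r0=(-1)|18=-1
after ADD r0, r0, #18: r0=(-1)+18=17
after ADD r2, r2, #4: r2=212+4=216
after ADD r3, r3, #1: r3=5+1=6
CMP r3, #6  (cmp 6,6)
BNE body: not taken
halt.
Total executed instructions: 37.

37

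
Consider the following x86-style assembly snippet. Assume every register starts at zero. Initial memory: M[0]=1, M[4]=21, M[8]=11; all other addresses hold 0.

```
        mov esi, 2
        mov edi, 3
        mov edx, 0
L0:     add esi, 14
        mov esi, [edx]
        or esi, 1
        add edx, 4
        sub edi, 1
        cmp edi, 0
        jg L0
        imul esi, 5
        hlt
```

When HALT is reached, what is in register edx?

after mov esi, 2: esi=2
after mov edi, 3: edi=3
after mov edx, 0: edx=0
after add esi, 14: esi=2+14=16
after mov esi, [edx]: esi=M[0]=1
after or esi, 1: esi=1|1=1
after add edx, 4: edx=0+4=4
after sub edi, 1: edi=3-1=2
cmp edi, 0  (cmp 2,0)
jg L0: taken
after add esi, 14: esi=1+14=15
after mov esi, [edx]: esi=M[4]=21
after or esi, 1: esi=21|1=21
after add edx, 4: edx=4+4=8
after sub edi, 1: edi=2-1=1
cmp edi, 0  (cmp 1,0)
jg L0: taken
after add esi, 14: esi=21+14=35
after mov esi, [edx]: esi=M[8]=11
after or esi, 1: esi=11|1=11
after add edx, 4: edx=8+4=12
after sub edi, 1: edi=1-1=0
cmp edi, 0  (cmp 0,0)
jg L0: not taken
after imul esi, 5: esi=11*5=55
halt.

12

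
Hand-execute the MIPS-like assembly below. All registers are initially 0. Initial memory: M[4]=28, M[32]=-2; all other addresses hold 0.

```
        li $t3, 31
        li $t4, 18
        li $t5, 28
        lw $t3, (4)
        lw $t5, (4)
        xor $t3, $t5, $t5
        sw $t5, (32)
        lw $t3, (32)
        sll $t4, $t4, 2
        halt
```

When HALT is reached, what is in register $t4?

72

after li $t3, 31: $t3=31
after li $t4, 18: $t4=18
after li $t5, 28: $t5=28
after lw $t3, (4): $t3=M[4]=28
after lw $t5, (4): $t5=M[4]=28
after xor $t3, $t5, $t5: $t3=28^28=0
sw $t5, (32) → M[32]=28
after lw $t3, (32): $t3=M[32]=28
after sll $t4, $t4, 2: $t4=18<<2=72
halt.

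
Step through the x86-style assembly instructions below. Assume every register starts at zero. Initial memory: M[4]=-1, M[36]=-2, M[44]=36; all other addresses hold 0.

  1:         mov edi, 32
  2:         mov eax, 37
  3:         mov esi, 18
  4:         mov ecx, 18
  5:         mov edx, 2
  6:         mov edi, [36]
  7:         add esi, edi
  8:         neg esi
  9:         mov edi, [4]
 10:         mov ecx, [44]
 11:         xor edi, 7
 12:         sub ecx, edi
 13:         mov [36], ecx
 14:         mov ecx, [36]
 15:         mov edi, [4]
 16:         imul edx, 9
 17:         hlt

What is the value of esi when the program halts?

-16

after mov edi, 32: edi=32
after mov eax, 37: eax=37
after mov esi, 18: esi=18
after mov ecx, 18: ecx=18
after mov edx, 2: edx=2
after mov edi, [36]: edi=M[36]=-2
after add esi, edi: esi=18+(-2)=16
after neg esi: esi=-(16)=-16
after mov edi, [4]: edi=M[4]=-1
after mov ecx, [44]: ecx=M[44]=36
after xor edi, 7: edi=(-1)^7=-8
after sub ecx, edi: ecx=36-(-8)=44
mov [36], ecx → M[36]=44
after mov ecx, [36]: ecx=M[36]=44
after mov edi, [4]: edi=M[4]=-1
after imul edx, 9: edx=2*9=18
halt.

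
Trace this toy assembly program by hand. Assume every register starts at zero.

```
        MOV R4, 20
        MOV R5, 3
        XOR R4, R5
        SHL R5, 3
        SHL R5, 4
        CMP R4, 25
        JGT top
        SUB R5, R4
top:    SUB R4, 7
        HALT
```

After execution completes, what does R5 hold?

361

after MOV R4, 20: R4=20
after MOV R5, 3: R5=3
after XOR R4, R5: R4=20^3=23
after SHL R5, 3: R5=3<<3=24
after SHL R5, 4: R5=24<<4=384
CMP R4, 25  (cmp 23,25)
JGT top: not taken
after SUB R5, R4: R5=384-23=361
after SUB R4, 7: R4=23-7=16
halt.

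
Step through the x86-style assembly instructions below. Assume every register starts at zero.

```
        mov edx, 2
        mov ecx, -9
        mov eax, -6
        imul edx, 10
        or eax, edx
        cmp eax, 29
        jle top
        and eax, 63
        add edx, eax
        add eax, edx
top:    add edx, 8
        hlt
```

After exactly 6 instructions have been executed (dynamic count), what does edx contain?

20

edx=2
ecx=-9
eax=-6
edx=2*10=20
eax=(-6)|20=-2
cmp eax, 29  (cmp -2,29)
After step 6: edx = 20.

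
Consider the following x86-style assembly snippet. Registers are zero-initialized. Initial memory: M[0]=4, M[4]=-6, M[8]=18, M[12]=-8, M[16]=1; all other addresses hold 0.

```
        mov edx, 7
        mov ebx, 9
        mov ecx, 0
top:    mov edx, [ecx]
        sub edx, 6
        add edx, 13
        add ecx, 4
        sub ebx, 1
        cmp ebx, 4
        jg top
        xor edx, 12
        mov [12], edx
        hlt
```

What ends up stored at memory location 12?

mov edx, 7 → edx=7
mov ebx, 9 → ebx=9
mov ecx, 0 → ecx=0
mov edx, [ecx] → edx=M[0]=4
sub edx, 6 → edx=4-6=-2
add edx, 13 → edx=(-2)+13=11
add ecx, 4 → ecx=0+4=4
sub ebx, 1 → ebx=9-1=8
cmp ebx, 4  (cmp 8,4)
jg top: taken
mov edx, [ecx] → edx=M[4]=-6
sub edx, 6 → edx=(-6)-6=-12
add edx, 13 → edx=(-12)+13=1
add ecx, 4 → ecx=4+4=8
sub ebx, 1 → ebx=8-1=7
cmp ebx, 4  (cmp 7,4)
jg top: taken
mov edx, [ecx] → edx=M[8]=18
sub edx, 6 → edx=18-6=12
add edx, 13 → edx=12+13=25
add ecx, 4 → ecx=8+4=12
sub ebx, 1 → ebx=7-1=6
cmp ebx, 4  (cmp 6,4)
jg top: taken
mov edx, [ecx] → edx=M[12]=-8
sub edx, 6 → edx=(-8)-6=-14
add edx, 13 → edx=(-14)+13=-1
add ecx, 4 → ecx=12+4=16
sub ebx, 1 → ebx=6-1=5
cmp ebx, 4  (cmp 5,4)
jg top: taken
mov edx, [ecx] → edx=M[16]=1
sub edx, 6 → edx=1-6=-5
add edx, 13 → edx=(-5)+13=8
add ecx, 4 → ecx=16+4=20
sub ebx, 1 → ebx=5-1=4
cmp ebx, 4  (cmp 4,4)
jg top: not taken
xor edx, 12 → edx=8^12=4
mov [12], edx → M[12]=4
halt.

4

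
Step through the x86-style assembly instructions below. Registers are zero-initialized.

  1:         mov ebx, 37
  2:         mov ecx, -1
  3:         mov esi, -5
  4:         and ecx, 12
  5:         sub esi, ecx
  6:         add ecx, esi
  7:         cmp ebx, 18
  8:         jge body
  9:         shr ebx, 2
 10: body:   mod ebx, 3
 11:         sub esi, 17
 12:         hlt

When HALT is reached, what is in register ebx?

1

ebx=37
ecx=-1
esi=-5
ecx=(-1)&12=12
esi=(-5)-12=-17
ecx=12+(-17)=-5
cmp ebx, 18  (cmp 37,18)
jge body: taken
ebx=37%3=1
esi=(-17)-17=-34
halt.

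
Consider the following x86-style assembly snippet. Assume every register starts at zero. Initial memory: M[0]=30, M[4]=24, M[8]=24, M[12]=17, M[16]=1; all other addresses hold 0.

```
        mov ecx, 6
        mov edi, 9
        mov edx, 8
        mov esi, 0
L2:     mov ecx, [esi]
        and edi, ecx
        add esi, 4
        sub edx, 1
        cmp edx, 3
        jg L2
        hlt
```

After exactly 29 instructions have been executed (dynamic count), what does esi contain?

mov ecx, 6 → ecx=6
mov edi, 9 → edi=9
mov edx, 8 → edx=8
mov esi, 0 → esi=0
mov ecx, [esi] → ecx=M[0]=30
and edi, ecx → edi=9&30=8
add esi, 4 → esi=0+4=4
sub edx, 1 → edx=8-1=7
cmp edx, 3  (cmp 7,3)
jg L2: taken
mov ecx, [esi] → ecx=M[4]=24
and edi, ecx → edi=8&24=8
add esi, 4 → esi=4+4=8
sub edx, 1 → edx=7-1=6
cmp edx, 3  (cmp 6,3)
jg L2: taken
mov ecx, [esi] → ecx=M[8]=24
and edi, ecx → edi=8&24=8
add esi, 4 → esi=8+4=12
sub edx, 1 → edx=6-1=5
cmp edx, 3  (cmp 5,3)
jg L2: taken
mov ecx, [esi] → ecx=M[12]=17
and edi, ecx → edi=8&17=0
add esi, 4 → esi=12+4=16
sub edx, 1 → edx=5-1=4
cmp edx, 3  (cmp 4,3)
jg L2: taken
mov ecx, [esi] → ecx=M[16]=1
After step 29: esi = 16.

16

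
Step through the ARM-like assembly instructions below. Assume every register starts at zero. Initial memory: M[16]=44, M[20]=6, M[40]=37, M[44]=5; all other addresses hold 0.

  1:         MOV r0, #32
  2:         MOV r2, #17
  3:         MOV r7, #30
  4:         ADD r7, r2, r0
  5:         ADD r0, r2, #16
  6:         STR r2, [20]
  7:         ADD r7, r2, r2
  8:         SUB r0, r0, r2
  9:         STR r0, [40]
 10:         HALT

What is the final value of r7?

34

after MOV r0, #32: r0=32
after MOV r2, #17: r2=17
after MOV r7, #30: r7=30
after ADD r7, r2, r0: r7=17+32=49
after ADD r0, r2, #16: r0=17+16=33
STR r2, [20] → M[20]=17
after ADD r7, r2, r2: r7=17+17=34
after SUB r0, r0, r2: r0=33-17=16
STR r0, [40] → M[40]=16
halt.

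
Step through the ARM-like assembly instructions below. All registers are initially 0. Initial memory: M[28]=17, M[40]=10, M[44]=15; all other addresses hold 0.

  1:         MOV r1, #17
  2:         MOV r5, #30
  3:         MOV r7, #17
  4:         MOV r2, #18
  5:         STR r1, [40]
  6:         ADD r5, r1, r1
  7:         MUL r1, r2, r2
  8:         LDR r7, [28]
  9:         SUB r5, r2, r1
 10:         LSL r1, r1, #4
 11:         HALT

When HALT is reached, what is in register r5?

-306

after MOV r1, #17: r1=17
after MOV r5, #30: r5=30
after MOV r7, #17: r7=17
after MOV r2, #18: r2=18
STR r1, [40] → M[40]=17
after ADD r5, r1, r1: r5=17+17=34
after MUL r1, r2, r2: r1=18*18=324
after LDR r7, [28]: r7=M[28]=17
after SUB r5, r2, r1: r5=18-324=-306
after LSL r1, r1, #4: r1=324<<4=5184
halt.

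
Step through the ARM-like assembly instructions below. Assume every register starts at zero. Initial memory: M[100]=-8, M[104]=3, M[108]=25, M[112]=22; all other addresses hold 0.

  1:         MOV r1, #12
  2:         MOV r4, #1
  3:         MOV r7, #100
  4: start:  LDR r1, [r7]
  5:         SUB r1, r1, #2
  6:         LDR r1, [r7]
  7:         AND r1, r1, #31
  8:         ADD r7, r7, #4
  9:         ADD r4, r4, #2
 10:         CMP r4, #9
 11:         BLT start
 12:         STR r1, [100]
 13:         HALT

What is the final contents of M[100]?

after MOV r1, #12: r1=12
after MOV r4, #1: r4=1
after MOV r7, #100: r7=100
after LDR r1, [r7]: r1=M[100]=-8
after SUB r1, r1, #2: r1=(-8)-2=-10
after LDR r1, [r7]: r1=M[100]=-8
after AND r1, r1, #31: r1=(-8)&31=24
after ADD r7, r7, #4: r7=100+4=104
after ADD r4, r4, #2: r4=1+2=3
CMP r4, #9  (cmp 3,9)
BLT start: taken
after LDR r1, [r7]: r1=M[104]=3
after SUB r1, r1, #2: r1=3-2=1
after LDR r1, [r7]: r1=M[104]=3
after AND r1, r1, #31: r1=3&31=3
after ADD r7, r7, #4: r7=104+4=108
after ADD r4, r4, #2: r4=3+2=5
CMP r4, #9  (cmp 5,9)
BLT start: taken
after LDR r1, [r7]: r1=M[108]=25
after SUB r1, r1, #2: r1=25-2=23
after LDR r1, [r7]: r1=M[108]=25
after AND r1, r1, #31: r1=25&31=25
after ADD r7, r7, #4: r7=108+4=112
after ADD r4, r4, #2: r4=5+2=7
CMP r4, #9  (cmp 7,9)
BLT start: taken
after LDR r1, [r7]: r1=M[112]=22
after SUB r1, r1, #2: r1=22-2=20
after LDR r1, [r7]: r1=M[112]=22
after AND r1, r1, #31: r1=22&31=22
after ADD r7, r7, #4: r7=112+4=116
after ADD r4, r4, #2: r4=7+2=9
CMP r4, #9  (cmp 9,9)
BLT start: not taken
STR r1, [100] → M[100]=22
halt.

22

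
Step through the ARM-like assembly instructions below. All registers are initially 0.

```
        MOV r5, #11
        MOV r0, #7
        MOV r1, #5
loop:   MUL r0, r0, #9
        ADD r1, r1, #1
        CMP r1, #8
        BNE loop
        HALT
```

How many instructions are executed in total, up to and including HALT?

MOV r5, #11 → r5=11
MOV r0, #7 → r0=7
MOV r1, #5 → r1=5
MUL r0, r0, #9 → r0=7*9=63
ADD r1, r1, #1 → r1=5+1=6
CMP r1, #8  (cmp 6,8)
BNE loop: taken
MUL r0, r0, #9 → r0=63*9=567
ADD r1, r1, #1 → r1=6+1=7
CMP r1, #8  (cmp 7,8)
BNE loop: taken
MUL r0, r0, #9 → r0=567*9=5103
ADD r1, r1, #1 → r1=7+1=8
CMP r1, #8  (cmp 8,8)
BNE loop: not taken
halt.
Total executed instructions: 16.

16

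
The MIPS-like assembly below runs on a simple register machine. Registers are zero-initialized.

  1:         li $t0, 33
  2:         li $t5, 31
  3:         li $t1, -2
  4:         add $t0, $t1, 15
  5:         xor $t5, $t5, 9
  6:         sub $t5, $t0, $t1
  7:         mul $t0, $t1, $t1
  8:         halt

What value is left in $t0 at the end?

4

$t0=33
$t5=31
$t1=-2
$t0=(-2)+15=13
$t5=31^9=22
$t5=13-(-2)=15
$t0=(-2)*(-2)=4
halt.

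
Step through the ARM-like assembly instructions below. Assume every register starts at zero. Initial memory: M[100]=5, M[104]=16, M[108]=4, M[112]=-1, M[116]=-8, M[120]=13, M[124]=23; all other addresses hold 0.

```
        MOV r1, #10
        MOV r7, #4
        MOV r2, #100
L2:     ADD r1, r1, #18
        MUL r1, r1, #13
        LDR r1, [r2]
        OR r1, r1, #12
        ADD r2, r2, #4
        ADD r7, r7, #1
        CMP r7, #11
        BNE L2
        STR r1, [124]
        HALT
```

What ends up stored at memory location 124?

r1=10
r7=4
r2=100
r1=10+18=28
r1=28*13=364
r1=M[100]=5
r1=5|12=13
r2=100+4=104
r7=4+1=5
CMP r7, #11  (cmp 5,11)
BNE L2: taken
r1=13+18=31
r1=31*13=403
r1=M[104]=16
r1=16|12=28
r2=104+4=108
r7=5+1=6
CMP r7, #11  (cmp 6,11)
BNE L2: taken
r1=28+18=46
r1=46*13=598
r1=M[108]=4
r1=4|12=12
r2=108+4=112
r7=6+1=7
CMP r7, #11  (cmp 7,11)
BNE L2: taken
r1=12+18=30
r1=30*13=390
r1=M[112]=-1
r1=(-1)|12=-1
r2=112+4=116
r7=7+1=8
CMP r7, #11  (cmp 8,11)
BNE L2: taken
r1=(-1)+18=17
r1=17*13=221
r1=M[116]=-8
r1=(-8)|12=-4
r2=116+4=120
r7=8+1=9
CMP r7, #11  (cmp 9,11)
BNE L2: taken
r1=(-4)+18=14
r1=14*13=182
r1=M[120]=13
r1=13|12=13
r2=120+4=124
r7=9+1=10
CMP r7, #11  (cmp 10,11)
BNE L2: taken
r1=13+18=31
r1=31*13=403
r1=M[124]=23
r1=23|12=31
r2=124+4=128
r7=10+1=11
CMP r7, #11  (cmp 11,11)
BNE L2: not taken
STR r1, [124] → M[124]=31
halt.

31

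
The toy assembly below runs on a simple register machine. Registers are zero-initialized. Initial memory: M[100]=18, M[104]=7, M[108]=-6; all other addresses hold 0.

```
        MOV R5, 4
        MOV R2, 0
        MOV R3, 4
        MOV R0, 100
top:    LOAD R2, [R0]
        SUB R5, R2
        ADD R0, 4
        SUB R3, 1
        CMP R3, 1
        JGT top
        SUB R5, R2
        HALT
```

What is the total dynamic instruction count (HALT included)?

24

after MOV R5, 4: R5=4
after MOV R2, 0: R2=0
after MOV R3, 4: R3=4
after MOV R0, 100: R0=100
after LOAD R2, [R0]: R2=M[100]=18
after SUB R5, R2: R5=4-18=-14
after ADD R0, 4: R0=100+4=104
after SUB R3, 1: R3=4-1=3
CMP R3, 1  (cmp 3,1)
JGT top: taken
after LOAD R2, [R0]: R2=M[104]=7
after SUB R5, R2: R5=(-14)-7=-21
after ADD R0, 4: R0=104+4=108
after SUB R3, 1: R3=3-1=2
CMP R3, 1  (cmp 2,1)
JGT top: taken
after LOAD R2, [R0]: R2=M[108]=-6
after SUB R5, R2: R5=(-21)-(-6)=-15
after ADD R0, 4: R0=108+4=112
after SUB R3, 1: R3=2-1=1
CMP R3, 1  (cmp 1,1)
JGT top: not taken
after SUB R5, R2: R5=(-15)-(-6)=-9
halt.
Total executed instructions: 24.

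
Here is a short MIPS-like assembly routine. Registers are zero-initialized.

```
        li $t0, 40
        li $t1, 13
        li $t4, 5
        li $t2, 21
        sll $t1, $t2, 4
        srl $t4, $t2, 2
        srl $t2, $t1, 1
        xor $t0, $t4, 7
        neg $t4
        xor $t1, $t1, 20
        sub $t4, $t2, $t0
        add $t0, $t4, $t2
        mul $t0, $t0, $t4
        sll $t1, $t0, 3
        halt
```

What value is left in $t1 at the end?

443552

after li $t0, 40: $t0=40
after li $t1, 13: $t1=13
after li $t4, 5: $t4=5
after li $t2, 21: $t2=21
after sll $t1, $t2, 4: $t1=21<<4=336
after srl $t4, $t2, 2: $t4=21>>2=5
after srl $t2, $t1, 1: $t2=336>>1=168
after xor $t0, $t4, 7: $t0=5^7=2
after neg $t4: $t4=-(5)=-5
after xor $t1, $t1, 20: $t1=336^20=324
after sub $t4, $t2, $t0: $t4=168-2=166
after add $t0, $t4, $t2: $t0=166+168=334
after mul $t0, $t0, $t4: $t0=334*166=55444
after sll $t1, $t0, 3: $t1=55444<<3=443552
halt.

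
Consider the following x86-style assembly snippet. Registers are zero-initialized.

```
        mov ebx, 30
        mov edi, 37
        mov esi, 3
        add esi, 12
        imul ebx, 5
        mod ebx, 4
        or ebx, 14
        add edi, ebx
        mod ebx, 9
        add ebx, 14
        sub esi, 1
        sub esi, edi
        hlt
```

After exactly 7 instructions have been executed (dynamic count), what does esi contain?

after mov ebx, 30: ebx=30
after mov edi, 37: edi=37
after mov esi, 3: esi=3
after add esi, 12: esi=3+12=15
after imul ebx, 5: ebx=30*5=150
after mod ebx, 4: ebx=150%4=2
after or ebx, 14: ebx=2|14=14
After step 7: esi = 15.

15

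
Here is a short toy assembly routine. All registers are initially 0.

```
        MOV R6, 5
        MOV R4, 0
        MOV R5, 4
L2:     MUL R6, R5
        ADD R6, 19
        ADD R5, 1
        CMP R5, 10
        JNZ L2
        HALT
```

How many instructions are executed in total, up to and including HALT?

MOV R6, 5 → R6=5
MOV R4, 0 → R4=0
MOV R5, 4 → R5=4
MUL R6, R5 → R6=5*4=20
ADD R6, 19 → R6=20+19=39
ADD R5, 1 → R5=4+1=5
CMP R5, 10  (cmp 5,10)
JNZ L2: taken
MUL R6, R5 → R6=39*5=195
ADD R6, 19 → R6=195+19=214
ADD R5, 1 → R5=5+1=6
CMP R5, 10  (cmp 6,10)
JNZ L2: taken
MUL R6, R5 → R6=214*6=1284
ADD R6, 19 → R6=1284+19=1303
ADD R5, 1 → R5=6+1=7
CMP R5, 10  (cmp 7,10)
JNZ L2: taken
MUL R6, R5 → R6=1303*7=9121
ADD R6, 19 → R6=9121+19=9140
ADD R5, 1 → R5=7+1=8
CMP R5, 10  (cmp 8,10)
JNZ L2: taken
MUL R6, R5 → R6=9140*8=73120
ADD R6, 19 → R6=73120+19=73139
ADD R5, 1 → R5=8+1=9
CMP R5, 10  (cmp 9,10)
JNZ L2: taken
MUL R6, R5 → R6=73139*9=658251
ADD R6, 19 → R6=658251+19=658270
ADD R5, 1 → R5=9+1=10
CMP R5, 10  (cmp 10,10)
JNZ L2: not taken
halt.
Total executed instructions: 34.

34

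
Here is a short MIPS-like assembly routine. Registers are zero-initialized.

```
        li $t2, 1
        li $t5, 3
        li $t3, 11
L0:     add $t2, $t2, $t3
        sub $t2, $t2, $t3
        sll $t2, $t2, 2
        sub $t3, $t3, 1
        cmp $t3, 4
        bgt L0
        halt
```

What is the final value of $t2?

16384

$t2=1
$t5=3
$t3=11
$t2=1+11=12
$t2=12-11=1
$t2=1<<2=4
$t3=11-1=10
cmp $t3, 4  (cmp 10,4)
bgt L0: taken
$t2=4+10=14
$t2=14-10=4
$t2=4<<2=16
$t3=10-1=9
cmp $t3, 4  (cmp 9,4)
bgt L0: taken
$t2=16+9=25
$t2=25-9=16
$t2=16<<2=64
$t3=9-1=8
cmp $t3, 4  (cmp 8,4)
bgt L0: taken
$t2=64+8=72
$t2=72-8=64
$t2=64<<2=256
$t3=8-1=7
cmp $t3, 4  (cmp 7,4)
bgt L0: taken
$t2=256+7=263
$t2=263-7=256
$t2=256<<2=1024
$t3=7-1=6
cmp $t3, 4  (cmp 6,4)
bgt L0: taken
$t2=1024+6=1030
$t2=1030-6=1024
$t2=1024<<2=4096
$t3=6-1=5
cmp $t3, 4  (cmp 5,4)
bgt L0: taken
$t2=4096+5=4101
$t2=4101-5=4096
$t2=4096<<2=16384
$t3=5-1=4
cmp $t3, 4  (cmp 4,4)
bgt L0: not taken
halt.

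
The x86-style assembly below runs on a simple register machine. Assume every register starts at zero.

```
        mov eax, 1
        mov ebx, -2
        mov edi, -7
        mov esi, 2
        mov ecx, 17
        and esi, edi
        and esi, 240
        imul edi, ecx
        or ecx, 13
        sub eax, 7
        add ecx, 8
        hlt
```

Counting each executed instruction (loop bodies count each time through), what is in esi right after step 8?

0

eax=1
ebx=-2
edi=-7
esi=2
ecx=17
esi=2&(-7)=0
esi=0&240=0
edi=(-7)*17=-119
After step 8: esi = 0.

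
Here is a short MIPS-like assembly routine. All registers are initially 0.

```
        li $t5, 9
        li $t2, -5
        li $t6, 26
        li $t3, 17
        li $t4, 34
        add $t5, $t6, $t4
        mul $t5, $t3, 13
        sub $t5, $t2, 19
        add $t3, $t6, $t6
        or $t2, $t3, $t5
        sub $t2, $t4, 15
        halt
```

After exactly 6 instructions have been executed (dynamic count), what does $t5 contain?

60

li $t5, 9 → $t5=9
li $t2, -5 → $t2=-5
li $t6, 26 → $t6=26
li $t3, 17 → $t3=17
li $t4, 34 → $t4=34
add $t5, $t6, $t4 → $t5=26+34=60
After step 6: $t5 = 60.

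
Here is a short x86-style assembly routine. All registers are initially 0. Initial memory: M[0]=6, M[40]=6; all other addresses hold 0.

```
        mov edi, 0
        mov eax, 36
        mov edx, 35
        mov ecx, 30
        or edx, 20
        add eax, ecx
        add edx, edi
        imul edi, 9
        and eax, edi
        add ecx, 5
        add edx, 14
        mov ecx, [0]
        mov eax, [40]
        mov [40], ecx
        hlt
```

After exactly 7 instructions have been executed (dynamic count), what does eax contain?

66

edi=0
eax=36
edx=35
ecx=30
edx=35|20=55
eax=36+30=66
edx=55+0=55
After step 7: eax = 66.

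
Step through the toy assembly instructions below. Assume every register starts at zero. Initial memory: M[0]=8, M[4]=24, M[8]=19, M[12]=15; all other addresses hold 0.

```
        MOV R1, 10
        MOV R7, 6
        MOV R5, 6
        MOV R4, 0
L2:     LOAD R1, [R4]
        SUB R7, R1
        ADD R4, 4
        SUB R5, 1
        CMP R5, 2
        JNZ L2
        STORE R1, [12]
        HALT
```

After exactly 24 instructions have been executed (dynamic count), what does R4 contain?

after MOV R1, 10: R1=10
after MOV R7, 6: R7=6
after MOV R5, 6: R5=6
after MOV R4, 0: R4=0
after LOAD R1, [R4]: R1=M[0]=8
after SUB R7, R1: R7=6-8=-2
after ADD R4, 4: R4=0+4=4
after SUB R5, 1: R5=6-1=5
CMP R5, 2  (cmp 5,2)
JNZ L2: taken
after LOAD R1, [R4]: R1=M[4]=24
after SUB R7, R1: R7=(-2)-24=-26
after ADD R4, 4: R4=4+4=8
after SUB R5, 1: R5=5-1=4
CMP R5, 2  (cmp 4,2)
JNZ L2: taken
after LOAD R1, [R4]: R1=M[8]=19
after SUB R7, R1: R7=(-26)-19=-45
after ADD R4, 4: R4=8+4=12
after SUB R5, 1: R5=4-1=3
CMP R5, 2  (cmp 3,2)
JNZ L2: taken
after LOAD R1, [R4]: R1=M[12]=15
after SUB R7, R1: R7=(-45)-15=-60
After step 24: R4 = 12.

12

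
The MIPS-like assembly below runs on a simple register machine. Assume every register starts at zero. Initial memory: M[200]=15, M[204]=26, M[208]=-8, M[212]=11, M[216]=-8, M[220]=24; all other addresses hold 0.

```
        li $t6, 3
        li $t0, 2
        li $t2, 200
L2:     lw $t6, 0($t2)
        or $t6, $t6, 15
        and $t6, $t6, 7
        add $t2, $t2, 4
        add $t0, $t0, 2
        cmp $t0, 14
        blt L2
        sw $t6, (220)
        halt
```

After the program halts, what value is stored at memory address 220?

$t6=3
$t0=2
$t2=200
$t6=M[200]=15
$t6=15|15=15
$t6=15&7=7
$t2=200+4=204
$t0=2+2=4
cmp $t0, 14  (cmp 4,14)
blt L2: taken
$t6=M[204]=26
$t6=26|15=31
$t6=31&7=7
$t2=204+4=208
$t0=4+2=6
cmp $t0, 14  (cmp 6,14)
blt L2: taken
$t6=M[208]=-8
$t6=(-8)|15=-1
$t6=(-1)&7=7
$t2=208+4=212
$t0=6+2=8
cmp $t0, 14  (cmp 8,14)
blt L2: taken
$t6=M[212]=11
$t6=11|15=15
$t6=15&7=7
$t2=212+4=216
$t0=8+2=10
cmp $t0, 14  (cmp 10,14)
blt L2: taken
$t6=M[216]=-8
$t6=(-8)|15=-1
$t6=(-1)&7=7
$t2=216+4=220
$t0=10+2=12
cmp $t0, 14  (cmp 12,14)
blt L2: taken
$t6=M[220]=24
$t6=24|15=31
$t6=31&7=7
$t2=220+4=224
$t0=12+2=14
cmp $t0, 14  (cmp 14,14)
blt L2: not taken
sw $t6, (220) → M[220]=7
halt.

7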